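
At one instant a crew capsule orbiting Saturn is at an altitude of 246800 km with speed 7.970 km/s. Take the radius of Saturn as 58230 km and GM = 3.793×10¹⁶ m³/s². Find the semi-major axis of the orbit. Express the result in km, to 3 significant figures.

r = 58230 + 246800 = 3.0503×10⁵ km = 3.050×10⁸ m.
Vis-viva rearranged: 1/a = 2/r − v²/μ = 6.557×10⁻⁹ − 1.675×10⁻⁹ = 4.882×10⁻⁹ m⁻¹.
a = 2.048×10⁸ m = 2.0483×10⁵ km.

a ≈ 2.05×10⁵ km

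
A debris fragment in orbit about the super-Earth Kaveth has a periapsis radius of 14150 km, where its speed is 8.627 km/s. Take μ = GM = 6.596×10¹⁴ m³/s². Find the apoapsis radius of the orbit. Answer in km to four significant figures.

r_p = 1.415×10⁷ m.
Specific energy ε = v²/2 − μ/r = -9.402×10⁶ J/kg, so a = −μ/(2ε) = 3.508×10⁷ m.
The apsides satisfy r_p + r_a = 2a, so the apoapsis radius is 2a − r_p = 5.600×10⁷ m = 56003 km.

apoapsis radius ≈ 56000 km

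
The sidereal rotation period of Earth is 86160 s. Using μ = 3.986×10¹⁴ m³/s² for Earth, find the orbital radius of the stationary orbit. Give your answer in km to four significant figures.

A synchronous orbit has period T, so by Kepler's third law a = (μT²/4π²)^(1/3).
μT²/4π² = 3.986×10¹⁴ × (8.616×10⁴)² / 39.48 = 7.495×10²² m³.
a = 4.216×10⁷ m = 42163 km.

r_sync ≈ 42160 km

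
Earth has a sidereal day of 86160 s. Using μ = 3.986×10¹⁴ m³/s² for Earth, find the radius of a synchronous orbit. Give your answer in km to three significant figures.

r_sync ≈ 42200 km

A synchronous orbit has period T, so by Kepler's third law a = (μT²/4π²)^(1/3).
μT²/4π² = 3.986×10¹⁴ × (8.616×10⁴)² / 39.48 = 7.495×10²² m³.
a = 4.216×10⁷ m = 42163 km.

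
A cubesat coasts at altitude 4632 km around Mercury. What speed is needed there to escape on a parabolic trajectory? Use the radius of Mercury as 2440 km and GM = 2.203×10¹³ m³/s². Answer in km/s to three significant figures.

v_esc ≈ 2.50 km/s

r = 2440 + 4632 = 7072.0 km = 7.0720×10⁶ m.
Escape speed v_esc = √(2μ/r) = √(2 × 2.203×10¹³ / 7.072×10⁶) = √(6.230×10⁶) = 2496 m/s.
= 2.496 km/s.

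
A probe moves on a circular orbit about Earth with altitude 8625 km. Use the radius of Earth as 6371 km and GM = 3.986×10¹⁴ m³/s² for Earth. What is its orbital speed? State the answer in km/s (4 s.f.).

r = 6371 + 8625 = 14996 km = 1.4996×10⁷ m.
For a circular orbit v = √(μ/r) = √(3.986×10¹⁴ / 1.500×10⁷) = √(2.658×10⁷) = 5156 m/s.
That is 5.156 km/s.

v ≈ 5.156 km/s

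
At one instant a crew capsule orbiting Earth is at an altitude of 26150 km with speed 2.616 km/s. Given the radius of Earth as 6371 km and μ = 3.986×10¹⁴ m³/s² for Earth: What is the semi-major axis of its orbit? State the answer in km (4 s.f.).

r = 6371 + 26150 = 32521 km = 3.252×10⁷ m.
Specific orbital energy ε = v²/2 − μ/r = (2616)²/2 − 3.986×10¹⁴/3.252×10⁷ = -8.835×10⁶ J/kg.
Since ε = −μ/(2a), a = −μ/(2ε) = 2.256×10⁷ m = 22558 km.

a ≈ 22560 km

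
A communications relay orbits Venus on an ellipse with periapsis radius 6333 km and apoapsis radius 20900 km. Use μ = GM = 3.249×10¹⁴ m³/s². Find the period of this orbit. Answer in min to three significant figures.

T ≈ 292 min

Semi-major axis a = (r_p + r_a)/2 = (6333.0 + 20900)/2 = 13616 km = 1.362×10⁷ m.
By Kepler's third law T = 2π√(a³/μ) = 2π × 2.788×10³ = 1.751×10⁴ s.
= 291.9 min.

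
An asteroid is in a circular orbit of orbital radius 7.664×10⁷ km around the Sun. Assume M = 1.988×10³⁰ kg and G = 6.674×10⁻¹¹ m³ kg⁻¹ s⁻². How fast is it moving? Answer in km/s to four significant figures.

v ≈ 41.61 km/s

μ = GM = 6.674×10⁻¹¹ × 1.988×10³⁰ = 1.327×10²⁰ m³/s².
r = 7.664×10⁷ km = 7.664×10¹⁰ m.
For a circular orbit v = √(μ/r) = √(1.327×10²⁰ / 7.664×10¹⁰) = √(1.731×10⁹) = 41610 m/s.
That is 41.61 km/s.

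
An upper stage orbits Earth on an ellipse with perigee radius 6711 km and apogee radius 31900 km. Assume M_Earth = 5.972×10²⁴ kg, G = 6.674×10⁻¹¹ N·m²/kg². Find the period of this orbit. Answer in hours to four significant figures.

T ≈ 7.416 hours

μ = GM = 6.674×10⁻¹¹ × 5.972×10²⁴ = 3.986×10¹⁴ m³/s².
Semi-major axis a = (r_p + r_a)/2 = (6711.0 + 31900)/2 = 19306 km = 1.931×10⁷ m.
By Kepler's third law T = 2π√(a³/μ) = 2π × 4.249×10³ = 2.670×10⁴ s.
= 7.416 hours.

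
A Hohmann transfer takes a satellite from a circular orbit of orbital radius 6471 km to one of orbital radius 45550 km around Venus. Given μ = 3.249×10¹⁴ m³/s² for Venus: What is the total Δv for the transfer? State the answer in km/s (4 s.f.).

r₁ = 6471 km = 6.471×10⁶ m.
r₂ = 45550 km = 4.555×10⁷ m.
Transfer ellipse a_t = (r₁ + r₂)/2 = 2.601×10⁷ m.
At r₁: circular v_c1 = √(μ/r₁) = 7086 m/s; transfer-periapsis v_p = √[μ(2/r₁ − 1/a_t)] = 9377 m/s.
Δv₁ = v_p − v_c1 = 2291 m/s.
At r₂: circular v_c2 = √(μ/r₂) = 2671 m/s; transfer-apoapsis v_a = √[μ(2/r₂ − 1/a_t)] = 1332 m/s.
Δv₂ = v_c2 − v_a = 1339 m/s.
Total Δv = Δv₁ + Δv₂ = 3630 m/s = 3.630 km/s.

Δv_total ≈ 3.630 km/s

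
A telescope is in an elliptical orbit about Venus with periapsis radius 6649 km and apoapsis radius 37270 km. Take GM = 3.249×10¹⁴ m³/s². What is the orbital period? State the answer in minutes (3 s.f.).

Semi-major axis a = (r_p + r_a)/2 = (6649.0 + 37270)/2 = 21960 km = 2.196×10⁷ m.
By Kepler's third law T = 2π√(a³/μ) = 2π × 5.709×10³ = 3.587×10⁴ s.
= 597.8 minutes.

T ≈ 598 minutes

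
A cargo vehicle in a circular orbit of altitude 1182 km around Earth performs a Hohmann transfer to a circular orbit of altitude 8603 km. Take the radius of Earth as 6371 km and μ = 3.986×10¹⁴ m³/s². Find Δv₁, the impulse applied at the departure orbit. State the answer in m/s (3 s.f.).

Δv ≈ 1110 m/s

r₁ = 6371 + 1182 = 7553.0 km = 7.5530×10⁶ m.
r₂ = 6371 + 8603 = 14974 km = 1.4974×10⁷ m.
Transfer ellipse a_t = (r₁ + r₂)/2 = 1.126×10⁷ m.
At r₁: circular v_c1 = √(μ/r₁) = 7265 m/s; transfer-perigee v_p = √[μ(2/r₁ − 1/a_t)] = 8376 m/s.
Δv₁ = v_p − v_c1 = 1112 m/s.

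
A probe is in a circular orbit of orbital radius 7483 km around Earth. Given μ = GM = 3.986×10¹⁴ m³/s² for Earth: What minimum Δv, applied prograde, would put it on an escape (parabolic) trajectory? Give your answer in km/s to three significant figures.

r = 7483 km = 7.483×10⁶ m.
Circular speed v_c = √(μ/r) = 7298 m/s.
Escape speed v_esc = √(2μ/r) = √2 × v_c = 10320 m/s.
Δv = v_esc − v_c = 3023 m/s = 3.023 km/s.

Δv ≈ 3.02 km/s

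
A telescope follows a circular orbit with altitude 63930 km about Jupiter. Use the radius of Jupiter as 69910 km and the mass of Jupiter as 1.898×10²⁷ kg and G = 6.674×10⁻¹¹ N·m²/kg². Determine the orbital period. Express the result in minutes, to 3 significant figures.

μ = GM = 6.674×10⁻¹¹ × 1.898×10²⁷ = 1.267×10¹⁷ m³/s².
r = 69910 + 63930 = 133840 km = 1.3384×10⁸ m.
Kepler's third law: T = 2π√(r³/μ) = 2π√((1.338×10⁸)³ / 1.267×10¹⁷).
r³/μ = 1.893×10⁷ s², so T = 2π × 4.350×10³ = 2.733×10⁴ s.
Converting: 2.733×10⁴ s ÷ 60.00 = 455.6 minutes.

T ≈ 456 minutes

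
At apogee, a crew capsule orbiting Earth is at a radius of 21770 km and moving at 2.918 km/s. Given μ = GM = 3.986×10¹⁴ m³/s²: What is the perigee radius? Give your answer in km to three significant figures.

r_a = 2.177×10⁷ m.
Specific energy ε = v²/2 − μ/r = -1.405×10⁷ J/kg, so a = −μ/(2ε) = 1.418×10⁷ m.
The apsides satisfy r_p + r_a = 2a, so the perigee radius is 2a − r_a = 6.596×10⁶ m = 6595.6 km.

perigee radius ≈ 6600 km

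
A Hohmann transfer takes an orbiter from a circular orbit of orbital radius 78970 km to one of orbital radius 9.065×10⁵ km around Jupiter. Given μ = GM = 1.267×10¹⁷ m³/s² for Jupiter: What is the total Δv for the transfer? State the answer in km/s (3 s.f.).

Δv_total ≈ 21.4 km/s

r₁ = 78970 km = 7.897×10⁷ m.
r₂ = 9.065×10⁵ km = 9.065×10⁸ m.
Transfer ellipse a_t = (r₁ + r₂)/2 = 4.927×10⁸ m.
At r₁: circular v_c1 = √(μ/r₁) = 40060 m/s; transfer-perijove v_p = √[μ(2/r₁ − 1/a_t)] = 54330 m/s.
Δv₁ = v_p − v_c1 = 14270 m/s.
At r₂: circular v_c2 = √(μ/r₂) = 11820 m/s; transfer-apojove v_a = √[μ(2/r₂ − 1/a_t)] = 4733 m/s.
Δv₂ = v_c2 − v_a = 7089 m/s.
Total Δv = Δv₁ + Δv₂ = 21360 m/s = 21.36 km/s.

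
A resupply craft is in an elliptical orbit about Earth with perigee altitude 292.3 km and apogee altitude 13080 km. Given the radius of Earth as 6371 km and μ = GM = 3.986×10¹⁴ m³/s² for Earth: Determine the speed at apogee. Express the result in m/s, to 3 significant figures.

r_p = 6371 + 292.3 = 6663.3 km = 6.6633×10⁶ m.
r_a = 6371 + 13080 = 19451 km = 1.9451×10⁷ m.
Semi-major axis a = (r_p + r_a)/2 = 13057 km = 1.306×10⁷ m.
Vis-viva: v² = μ(2/r − 1/a) = 3.986×10¹⁴ × (1.028×10⁻⁷ − 7.659×10⁻⁸) = 1.046×10⁷ m²/s².
v = 3234 m/s.

v ≈ 3230 m/s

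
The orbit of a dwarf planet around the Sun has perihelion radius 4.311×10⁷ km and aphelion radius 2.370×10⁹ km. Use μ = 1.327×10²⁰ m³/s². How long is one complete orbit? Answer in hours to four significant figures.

T ≈ 200800 hours

Semi-major axis a = (r_p + r_a)/2 = (4.3110×10⁷ + 2.3700×10⁹)/2 = 1.2066×10⁹ km = 1.207×10¹² m.
By Kepler's third law T = 2π√(a³/μ) = 2π × 1.150×10⁸ = 7.229×10⁸ s.
= 2.008×10⁵ hours.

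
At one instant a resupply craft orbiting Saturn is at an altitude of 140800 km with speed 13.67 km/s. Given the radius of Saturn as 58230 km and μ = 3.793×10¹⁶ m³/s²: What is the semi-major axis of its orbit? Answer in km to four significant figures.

r = 58230 + 140800 = 1.9903×10⁵ km = 1.990×10⁸ m.
Specific orbital energy ε = v²/2 − μ/r = (13670)²/2 − 3.793×10¹⁶/1.990×10⁸ = -9.714×10⁷ J/kg.
Since ε = −μ/(2a), a = −μ/(2ε) = 1.952×10⁸ m = 1.9523×10⁵ km.

a ≈ 1.952×10⁵ km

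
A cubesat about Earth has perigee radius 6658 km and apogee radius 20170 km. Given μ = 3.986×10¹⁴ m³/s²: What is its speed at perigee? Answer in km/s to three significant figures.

v ≈ 9.49 km/s

Semi-major axis a = (r_p + r_a)/2 = 13414 km = 1.341×10⁷ m.
Vis-viva: v² = μ(2/r − 1/a) = 3.986×10¹⁴ × (3.004×10⁻⁷ − 7.455×10⁻⁸) = 9.002×10⁷ m²/s².
v = 9488 m/s = 9.488 km/s.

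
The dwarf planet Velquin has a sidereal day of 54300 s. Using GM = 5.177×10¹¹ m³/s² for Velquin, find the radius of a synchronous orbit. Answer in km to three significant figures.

r_sync ≈ 3380 km

A synchronous orbit has period T, so by Kepler's third law a = (μT²/4π²)^(1/3).
μT²/4π² = 5.177×10¹¹ × (5.430×10⁴)² / 39.48 = 3.867×10¹⁹ m³.
a = 3.381×10⁶ m = 3381.5 km.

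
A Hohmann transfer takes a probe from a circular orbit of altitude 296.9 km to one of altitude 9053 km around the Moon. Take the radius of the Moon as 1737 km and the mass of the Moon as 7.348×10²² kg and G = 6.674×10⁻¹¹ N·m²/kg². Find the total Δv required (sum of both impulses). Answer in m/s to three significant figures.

Δv_total ≈ 756 m/s

μ = GM = 6.674×10⁻¹¹ × 7.348×10²² = 4.904×10¹² m³/s².
r₁ = 1737 + 296.9 = 2033.9 km = 2.0339×10⁶ m.
r₂ = 1737 + 9053 = 10790 km = 1.0790×10⁷ m.
Transfer ellipse a_t = (r₁ + r₂)/2 = 6.412×10⁶ m.
At r₁: circular v_c1 = √(μ/r₁) = 1553 m/s; transfer-perilune v_p = √[μ(2/r₁ − 1/a_t)] = 2014 m/s.
Δv₁ = v_p − v_c1 = 461.5 m/s.
At r₂: circular v_c2 = √(μ/r₂) = 674.2 m/s; transfer-apolune v_a = √[μ(2/r₂ − 1/a_t)] = 379.7 m/s.
Δv₂ = v_c2 − v_a = 294.5 m/s.
Total Δv = Δv₁ + Δv₂ = 756.0 m/s.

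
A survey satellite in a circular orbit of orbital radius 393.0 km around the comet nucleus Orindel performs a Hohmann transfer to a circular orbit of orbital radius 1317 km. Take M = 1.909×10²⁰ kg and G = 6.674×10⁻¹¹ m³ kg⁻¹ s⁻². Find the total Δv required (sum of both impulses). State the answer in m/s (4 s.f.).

μ = GM = 6.674×10⁻¹¹ × 1.909×10²⁰ = 1.274×10¹⁰ m³/s².
r₁ = 393.0 km = 3.930×10⁵ m.
r₂ = 1317 km = 1.317×10⁶ m.
Transfer ellipse a_t = (r₁ + r₂)/2 = 8.550×10⁵ m.
At r₁: circular v_c1 = √(μ/r₁) = 180.1 m/s; transfer-periapsis v_p = √[μ(2/r₁ − 1/a_t)] = 223.5 m/s.
Δv₁ = v_p − v_c1 = 43.41 m/s.
At r₂: circular v_c2 = √(μ/r₂) = 98.36 m/s; transfer-apoapsis v_a = √[μ(2/r₂ − 1/a_t)] = 66.68 m/s.
Δv₂ = v_c2 − v_a = 31.67 m/s.
Total Δv = Δv₁ + Δv₂ = 75.09 m/s.

Δv_total ≈ 75.09 m/s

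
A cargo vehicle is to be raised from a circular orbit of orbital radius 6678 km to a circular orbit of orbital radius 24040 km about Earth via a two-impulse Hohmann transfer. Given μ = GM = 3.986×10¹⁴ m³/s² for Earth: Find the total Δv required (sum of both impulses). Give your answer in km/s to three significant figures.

Δv_total ≈ 3.33 km/s

r₁ = 6678 km = 6.678×10⁶ m.
r₂ = 24040 km = 2.404×10⁷ m.
Transfer ellipse a_t = (r₁ + r₂)/2 = 1.536×10⁷ m.
At r₁: circular v_c1 = √(μ/r₁) = 7726 m/s; transfer-perigee v_p = √[μ(2/r₁ − 1/a_t)] = 9666 m/s.
Δv₁ = v_p − v_c1 = 1940 m/s.
At r₂: circular v_c2 = √(μ/r₂) = 4072 m/s; transfer-apogee v_a = √[μ(2/r₂ − 1/a_t)] = 2685 m/s.
Δv₂ = v_c2 − v_a = 1387 m/s.
Total Δv = Δv₁ + Δv₂ = 3327 m/s = 3.327 km/s.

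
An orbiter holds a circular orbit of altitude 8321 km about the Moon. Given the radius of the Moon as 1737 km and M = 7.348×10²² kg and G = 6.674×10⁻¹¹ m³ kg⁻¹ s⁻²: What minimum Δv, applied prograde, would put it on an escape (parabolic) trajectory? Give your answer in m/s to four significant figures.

μ = GM = 6.674×10⁻¹¹ × 7.348×10²² = 4.904×10¹² m³/s².
r = 1737 + 8321 = 10058 km = 1.0058×10⁷ m.
Circular speed v_c = √(μ/r) = 698.3 m/s.
Escape speed v_esc = √(2μ/r) = √2 × v_c = 987.5 m/s.
Δv = v_esc − v_c = 289.2 m/s.

Δv ≈ 289.2 m/s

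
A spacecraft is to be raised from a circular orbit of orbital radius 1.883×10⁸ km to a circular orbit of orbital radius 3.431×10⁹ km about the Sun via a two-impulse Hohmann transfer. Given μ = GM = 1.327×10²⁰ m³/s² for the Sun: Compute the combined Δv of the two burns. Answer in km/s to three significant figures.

r₁ = 1.883×10⁸ km = 1.883×10¹¹ m.
r₂ = 3.431×10⁹ km = 3.431×10¹² m.
Transfer ellipse a_t = (r₁ + r₂)/2 = 1.810×10¹² m.
At r₁: circular v_c1 = √(μ/r₁) = 26550 m/s; transfer-perihelion v_p = √[μ(2/r₁ − 1/a_t)] = 36550 m/s.
Δv₁ = v_p − v_c1 = 10010 m/s.
At r₂: circular v_c2 = √(μ/r₂) = 6219 m/s; transfer-aphelion v_a = √[μ(2/r₂ − 1/a_t)] = 2006 m/s.
Δv₂ = v_c2 − v_a = 4213 m/s.
Total Δv = Δv₁ + Δv₂ = 14220 m/s = 14.22 km/s.

Δv_total ≈ 14.2 km/s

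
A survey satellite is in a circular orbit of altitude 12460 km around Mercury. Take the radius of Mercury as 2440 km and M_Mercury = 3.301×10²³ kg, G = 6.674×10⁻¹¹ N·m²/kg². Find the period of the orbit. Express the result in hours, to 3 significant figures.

T ≈ 21.4 hours

μ = GM = 6.674×10⁻¹¹ × 3.301×10²³ = 2.203×10¹³ m³/s².
r = 2440 + 12460 = 14900 km = 1.4900×10⁷ m.
Kepler's third law: T = 2π√(r³/μ) = 2π√((1.490×10⁷)³ / 2.203×10¹³).
r³/μ = 1.502×10⁸ s², so T = 2π × 1.225×10⁴ = 7.699×10⁴ s.
Converting: 7.699×10⁴ s ÷ 3600 = 21.39 hours.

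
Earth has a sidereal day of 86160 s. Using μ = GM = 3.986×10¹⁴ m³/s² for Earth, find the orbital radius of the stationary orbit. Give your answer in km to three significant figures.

A synchronous orbit has period T, so by Kepler's third law a = (μT²/4π²)^(1/3).
μT²/4π² = 3.986×10¹⁴ × (8.616×10⁴)² / 39.48 = 7.495×10²² m³.
a = 4.216×10⁷ m = 42163 km.

r_sync ≈ 42200 km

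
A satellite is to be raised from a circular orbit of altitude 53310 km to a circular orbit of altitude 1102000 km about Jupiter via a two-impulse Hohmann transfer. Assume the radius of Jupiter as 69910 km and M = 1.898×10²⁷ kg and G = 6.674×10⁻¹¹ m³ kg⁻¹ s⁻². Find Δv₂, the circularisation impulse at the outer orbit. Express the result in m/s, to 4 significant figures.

μ = GM = 6.674×10⁻¹¹ × 1.898×10²⁷ = 1.267×10¹⁷ m³/s².
r₁ = 69910 + 53310 = 123220 km = 1.2322×10⁸ m.
r₂ = 69910 + 1102000 = 1171900 km = 1.1719×10⁹ m.
Transfer ellipse a_t = (r₁ + r₂)/2 = 6.476×10⁸ m.
At r₁: circular v_c1 = √(μ/r₁) = 32060 m/s; transfer-perijove v_p = √[μ(2/r₁ − 1/a_t)] = 43130 m/s.
At r₂: circular v_c2 = √(μ/r₂) = 10400 m/s; transfer-apojove v_a = √[μ(2/r₂ − 1/a_t)] = 4535 m/s.
Δv₂ = v_c2 − v_a = 5862 m/s.

Δv ≈ 5862 m/s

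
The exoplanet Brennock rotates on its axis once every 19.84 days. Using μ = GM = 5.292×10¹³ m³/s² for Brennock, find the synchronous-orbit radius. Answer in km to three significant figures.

T = 19.84 days = 1.714×10⁶ s.
A synchronous orbit has period T, so by Kepler's third law a = (μT²/4π²)^(1/3).
μT²/4π² = 5.292×10¹³ × (1.714×10⁶)² / 39.48 = 3.939×10²⁴ m³.
a = 1.579×10⁸ m = 1.5793×10⁵ km.

r_sync ≈ 1.58×10⁵ km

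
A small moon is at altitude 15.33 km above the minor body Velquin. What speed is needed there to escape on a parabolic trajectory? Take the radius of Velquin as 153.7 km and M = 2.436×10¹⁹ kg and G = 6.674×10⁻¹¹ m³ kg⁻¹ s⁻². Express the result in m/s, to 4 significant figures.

v_esc ≈ 138.7 m/s

μ = GM = 6.674×10⁻¹¹ × 2.436×10¹⁹ = 1.626×10⁹ m³/s².
r = 153.7 + 15.33 = 169.03 km = 1.6903×10⁵ m.
Escape speed v_esc = √(2μ/r) = √(2 × 1.626×10⁹ / 1.690×10⁵) = √(1.924×10⁴) = 138.7 m/s.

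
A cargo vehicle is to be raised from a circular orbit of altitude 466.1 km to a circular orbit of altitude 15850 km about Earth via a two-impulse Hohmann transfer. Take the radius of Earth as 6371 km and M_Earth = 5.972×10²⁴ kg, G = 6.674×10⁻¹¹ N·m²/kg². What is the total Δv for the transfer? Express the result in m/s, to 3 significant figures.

μ = GM = 6.674×10⁻¹¹ × 5.972×10²⁴ = 3.986×10¹⁴ m³/s².
r₁ = 6371 + 466.1 = 6837.1 km = 6.8371×10⁶ m.
r₂ = 6371 + 15850 = 22221 km = 2.2221×10⁷ m.
Transfer ellipse a_t = (r₁ + r₂)/2 = 1.453×10⁷ m.
At r₁: circular v_c1 = √(μ/r₁) = 7635 m/s; transfer-perigee v_p = √[μ(2/r₁ − 1/a_t)] = 9442 m/s.
Δv₁ = v_p − v_c1 = 1807 m/s.
At r₂: circular v_c2 = √(μ/r₂) = 4235 m/s; transfer-apogee v_a = √[μ(2/r₂ − 1/a_t)] = 2905 m/s.
Δv₂ = v_c2 − v_a = 1330 m/s.
Total Δv = Δv₁ + Δv₂ = 3137 m/s.

Δv_total ≈ 3140 m/s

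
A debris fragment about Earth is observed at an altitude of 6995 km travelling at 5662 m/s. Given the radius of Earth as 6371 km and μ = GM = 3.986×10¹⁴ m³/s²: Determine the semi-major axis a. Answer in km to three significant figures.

r = 6371 + 6995 = 13366 km = 1.337×10⁷ m.
Specific orbital energy ε = v²/2 − μ/r = (5662)²/2 − 3.986×10¹⁴/1.337×10⁷ = -1.379×10⁷ J/kg.
Since ε = −μ/(2a), a = −μ/(2ε) = 1.445×10⁷ m = 14450 km.

a ≈ 14400 km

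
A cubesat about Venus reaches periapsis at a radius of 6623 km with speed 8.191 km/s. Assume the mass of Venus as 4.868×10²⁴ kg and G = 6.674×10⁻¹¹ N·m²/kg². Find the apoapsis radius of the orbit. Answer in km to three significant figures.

apoapsis radius ≈ 14300 km

μ = GM = 6.674×10⁻¹¹ × 4.868×10²⁴ = 3.249×10¹⁴ m³/s².
r_p = 6.623×10⁶ m.
Specific energy ε = v²/2 − μ/r = -1.551×10⁷ J/kg, so a = −μ/(2ε) = 1.047×10⁷ m.
The apsides satisfy r_p + r_a = 2a, so the apoapsis radius is 2a − r_p = 1.433×10⁷ m = 14326 km.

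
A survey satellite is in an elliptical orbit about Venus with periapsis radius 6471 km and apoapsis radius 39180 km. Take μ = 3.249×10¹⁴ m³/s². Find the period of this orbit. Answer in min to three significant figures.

Semi-major axis a = (r_p + r_a)/2 = (6471.0 + 39180)/2 = 22826 km = 2.283×10⁷ m.
By Kepler's third law T = 2π√(a³/μ) = 2π × 6.050×10³ = 3.801×10⁴ s.
= 633.6 min.

T ≈ 634 min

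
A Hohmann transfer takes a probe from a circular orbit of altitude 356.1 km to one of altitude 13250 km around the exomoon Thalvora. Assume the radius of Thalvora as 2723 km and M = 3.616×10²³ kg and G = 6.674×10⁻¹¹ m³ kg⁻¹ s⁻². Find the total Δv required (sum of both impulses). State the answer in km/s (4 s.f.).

Δv_total ≈ 1.356 km/s

μ = GM = 6.674×10⁻¹¹ × 3.616×10²³ = 2.413×10¹³ m³/s².
r₁ = 2723 + 356.1 = 3079.1 km = 3.0791×10⁶ m.
r₂ = 2723 + 13250 = 15973 km = 1.5973×10⁷ m.
Transfer ellipse a_t = (r₁ + r₂)/2 = 9.526×10⁶ m.
At r₁: circular v_c1 = √(μ/r₁) = 2800 m/s; transfer-periapsis v_p = √[μ(2/r₁ − 1/a_t)] = 3625 m/s.
Δv₁ = v_p − v_c1 = 825.6 m/s.
At r₂: circular v_c2 = √(μ/r₂) = 1229 m/s; transfer-apoapsis v_a = √[μ(2/r₂ − 1/a_t)] = 698.8 m/s.
Δv₂ = v_c2 − v_a = 530.3 m/s.
Total Δv = Δv₁ + Δv₂ = 1356 m/s = 1.356 km/s.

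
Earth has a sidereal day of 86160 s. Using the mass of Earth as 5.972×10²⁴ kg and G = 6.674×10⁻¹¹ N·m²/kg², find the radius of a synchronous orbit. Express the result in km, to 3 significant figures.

μ = GM = 6.674×10⁻¹¹ × 5.972×10²⁴ = 3.986×10¹⁴ m³/s².
A synchronous orbit has period T, so by Kepler's third law a = (μT²/4π²)^(1/3).
μT²/4π² = 3.986×10¹⁴ × (8.616×10⁴)² / 39.48 = 7.495×10²² m³.
a = 4.216×10⁷ m = 42162 km.

r_sync ≈ 42200 km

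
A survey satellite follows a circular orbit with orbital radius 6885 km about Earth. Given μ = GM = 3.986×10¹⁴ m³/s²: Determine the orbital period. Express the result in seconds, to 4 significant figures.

r = 6885 km = 6.885×10⁶ m.
Kepler's third law: T = 2π√(r³/μ) = 2π√((6.885×10⁶)³ / 3.986×10¹⁴).
r³/μ = 8.188×10⁵ s², so T = 2π × 9.049×10² = 5.685×10³ s.

T ≈ 5685 seconds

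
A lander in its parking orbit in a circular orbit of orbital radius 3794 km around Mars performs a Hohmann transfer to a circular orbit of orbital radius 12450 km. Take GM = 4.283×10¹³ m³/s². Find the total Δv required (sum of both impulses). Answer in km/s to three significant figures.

Δv_total ≈ 1.39 km/s

r₁ = 3794 km = 3.794×10⁶ m.
r₂ = 12450 km = 1.245×10⁷ m.
Transfer ellipse a_t = (r₁ + r₂)/2 = 8.122×10⁶ m.
At r₁: circular v_c1 = √(μ/r₁) = 3360 m/s; transfer-periapsis v_p = √[μ(2/r₁ − 1/a_t)] = 4160 m/s.
Δv₁ = v_p − v_c1 = 800.0 m/s.
At r₂: circular v_c2 = √(μ/r₂) = 1855 m/s; transfer-apoapsis v_a = √[μ(2/r₂ − 1/a_t)] = 1268 m/s.
Δv₂ = v_c2 − v_a = 587.1 m/s.
Total Δv = Δv₁ + Δv₂ = 1387 m/s = 1.387 km/s.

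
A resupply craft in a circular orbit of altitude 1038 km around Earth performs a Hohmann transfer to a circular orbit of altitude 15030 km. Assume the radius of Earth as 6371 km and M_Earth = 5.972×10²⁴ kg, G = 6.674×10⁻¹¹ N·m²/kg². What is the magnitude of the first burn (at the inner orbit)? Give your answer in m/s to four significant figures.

Δv ≈ 1605 m/s

μ = GM = 6.674×10⁻¹¹ × 5.972×10²⁴ = 3.986×10¹⁴ m³/s².
r₁ = 6371 + 1038 = 7409.0 km = 7.4090×10⁶ m.
r₂ = 6371 + 15030 = 21401 km = 2.1401×10⁷ m.
Transfer ellipse a_t = (r₁ + r₂)/2 = 1.440×10⁷ m.
At r₁: circular v_c1 = √(μ/r₁) = 7335 m/s; transfer-perigee v_p = √[μ(2/r₁ − 1/a_t)] = 8940 m/s.
Δv₁ = v_p − v_c1 = 1605 m/s.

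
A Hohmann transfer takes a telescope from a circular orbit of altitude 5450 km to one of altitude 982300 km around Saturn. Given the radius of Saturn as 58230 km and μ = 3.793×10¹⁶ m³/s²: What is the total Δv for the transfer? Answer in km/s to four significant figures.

r₁ = 58230 + 5450 = 63680 km = 6.3680×10⁷ m.
r₂ = 58230 + 982300 = 1040500 km = 1.0405×10⁹ m.
Transfer ellipse a_t = (r₁ + r₂)/2 = 5.521×10⁸ m.
At r₁: circular v_c1 = √(μ/r₁) = 24410 m/s; transfer-perikrone v_p = √[μ(2/r₁ − 1/a_t)] = 33500 m/s.
Δv₁ = v_p − v_c1 = 9099 m/s.
At r₂: circular v_c2 = √(μ/r₂) = 6038 m/s; transfer-apokrone v_a = √[μ(2/r₂ − 1/a_t)] = 2050 m/s.
Δv₂ = v_c2 − v_a = 3987 m/s.
Total Δv = Δv₁ + Δv₂ = 13090 m/s = 13.09 km/s.

Δv_total ≈ 13.09 km/s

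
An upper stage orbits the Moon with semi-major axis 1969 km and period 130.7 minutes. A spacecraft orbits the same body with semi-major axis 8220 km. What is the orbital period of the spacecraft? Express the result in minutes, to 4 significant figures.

T₂ ≈ 1115 minutes

Kepler's third law: T² ∝ a³, so T₂ = T₁ (a₂/a₁)^(3/2).
a₂/a₁ = 4.175, (a₂/a₁)^(3/2) = 8.530.
T₂ = 130.7 × 8.530 = 1115 minutes.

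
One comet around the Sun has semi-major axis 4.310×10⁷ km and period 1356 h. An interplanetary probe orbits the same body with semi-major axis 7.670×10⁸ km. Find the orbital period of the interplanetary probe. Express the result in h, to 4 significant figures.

Kepler's third law: T² ∝ a³, so T₂ = T₁ (a₂/a₁)^(3/2).
a₂/a₁ = 17.80, (a₂/a₁)^(3/2) = 75.07.
T₂ = 1356 × 75.07 = 1.018×10⁵ h.

T₂ ≈ 1.018×10⁵ h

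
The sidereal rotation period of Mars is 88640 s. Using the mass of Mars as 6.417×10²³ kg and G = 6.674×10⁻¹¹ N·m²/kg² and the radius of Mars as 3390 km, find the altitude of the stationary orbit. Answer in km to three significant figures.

h_sync ≈ 17000 km

μ = GM = 6.674×10⁻¹¹ × 6.417×10²³ = 4.283×10¹³ m³/s².
A synchronous orbit has period T, so by Kepler's third law a = (μT²/4π²)^(1/3).
μT²/4π² = 4.283×10¹³ × (8.864×10⁴)² / 39.48 = 8.524×10²¹ m³.
a = 2.043×10⁷ m = 20427 km.
Altitude h = a − R = 20427 − 3390 = 17037 km.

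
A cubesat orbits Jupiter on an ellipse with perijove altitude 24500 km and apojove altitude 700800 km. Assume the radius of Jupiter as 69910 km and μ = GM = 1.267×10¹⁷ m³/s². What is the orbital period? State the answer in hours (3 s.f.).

T ≈ 44.1 hours

r_p = 69910 + 24500 = 94410 km = 9.4410×10⁷ m.
r_a = 69910 + 700800 = 770710 km = 7.7071×10⁸ m.
Semi-major axis a = (r_p + r_a)/2 = (94410 + 7.7071×10⁵)/2 = 4.3256×10⁵ km = 4.326×10⁸ m.
By Kepler's third law T = 2π√(a³/μ) = 2π × 2.527×10⁴ = 1.588×10⁵ s.
= 44.11 hours.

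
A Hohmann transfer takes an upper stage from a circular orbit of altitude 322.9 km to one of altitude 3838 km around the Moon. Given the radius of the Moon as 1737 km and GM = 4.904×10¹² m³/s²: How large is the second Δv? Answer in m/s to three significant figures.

Δv ≈ 249 m/s

r₁ = 1737 + 322.9 = 2059.9 km = 2.0599×10⁶ m.
r₂ = 1737 + 3838 = 5575.0 km = 5.5750×10⁶ m.
Transfer ellipse a_t = (r₁ + r₂)/2 = 3.817×10⁶ m.
At r₁: circular v_c1 = √(μ/r₁) = 1543 m/s; transfer-perilune v_p = √[μ(2/r₁ − 1/a_t)] = 1865 m/s.
At r₂: circular v_c2 = √(μ/r₂) = 937.9 m/s; transfer-apolune v_a = √[μ(2/r₂ − 1/a_t)] = 689.0 m/s.
Δv₂ = v_c2 − v_a = 248.9 m/s.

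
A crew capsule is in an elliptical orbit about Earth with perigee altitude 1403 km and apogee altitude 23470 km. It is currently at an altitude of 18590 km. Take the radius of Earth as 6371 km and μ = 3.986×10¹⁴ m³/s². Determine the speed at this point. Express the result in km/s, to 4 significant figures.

r_p = 6371 + 1403 = 7774.0 km = 7.7740×10⁶ m.
r_a = 6371 + 23470 = 29841 km = 2.9841×10⁷ m.
r = 6371 + 18590 = 24961 km = 2.496×10⁷ m.
Semi-major axis a = (r_p + r_a)/2 = 18808 km = 1.881×10⁷ m.
Vis-viva: v² = μ(2/r − 1/a) = 3.986×10¹⁴ × (8.012×10⁻⁸ − 5.317×10⁻⁸) = 1.074×10⁷ m²/s².
v = 3278 m/s = 3.278 km/s.

v ≈ 3.278 km/s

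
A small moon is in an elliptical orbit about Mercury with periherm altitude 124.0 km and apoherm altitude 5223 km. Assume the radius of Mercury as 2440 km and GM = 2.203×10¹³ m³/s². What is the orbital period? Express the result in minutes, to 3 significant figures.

r_p = 2440 + 124.0 = 2564.0 km = 2.5640×10⁶ m.
r_a = 2440 + 5223 = 7663.0 km = 7.6630×10⁶ m.
Semi-major axis a = (r_p + r_a)/2 = (2564.0 + 7663.0)/2 = 5113.5 km = 5.114×10⁶ m.
By Kepler's third law T = 2π√(a³/μ) = 2π × 2.464×10³ = 1.548×10⁴ s.
= 258.0 minutes.

T ≈ 258 minutes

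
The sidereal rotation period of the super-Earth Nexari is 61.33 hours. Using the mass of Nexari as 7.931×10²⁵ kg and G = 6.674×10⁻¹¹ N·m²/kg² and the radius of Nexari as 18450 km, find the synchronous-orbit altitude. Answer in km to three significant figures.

μ = GM = 6.674×10⁻¹¹ × 7.931×10²⁵ = 5.293×10¹⁵ m³/s².
T = 61.33 hours = 2.208×10⁵ s.
A synchronous orbit has period T, so by Kepler's third law a = (μT²/4π²)^(1/3).
μT²/4π² = 5.293×10¹⁵ × (2.208×10⁵)² / 39.48 = 6.536×10²⁴ m³.
a = 1.870×10⁸ m = 1.8697×10⁵ km.
Altitude h = a − R = 1.8697×10⁵ − 18450 = 1.6852×10⁵ km.

h_sync ≈ 1.69×10⁵ km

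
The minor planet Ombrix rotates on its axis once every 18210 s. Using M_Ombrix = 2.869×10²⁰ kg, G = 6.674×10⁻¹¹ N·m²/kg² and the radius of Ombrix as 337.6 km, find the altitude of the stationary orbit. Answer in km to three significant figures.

μ = GM = 6.674×10⁻¹¹ × 2.869×10²⁰ = 1.915×10¹⁰ m³/s².
A synchronous orbit has period T, so by Kepler's third law a = (μT²/4π²)^(1/3).
μT²/4π² = 1.915×10¹⁰ × (1.821×10⁴)² / 39.48 = 1.608×10¹⁷ m³.
a = 5.438×10⁵ m = 543.82 km.
Altitude h = a − R = 543.82 − 337.6 = 206.22 km.

h_sync ≈ 206 km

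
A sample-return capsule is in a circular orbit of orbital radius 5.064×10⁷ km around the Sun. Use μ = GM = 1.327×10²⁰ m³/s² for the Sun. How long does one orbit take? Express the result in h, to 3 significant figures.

r = 5.064×10⁷ km = 5.064×10¹⁰ m.
Kepler's third law: T = 2π√(r³/μ) = 2π√((5.064×10¹⁰)³ / 1.327×10²⁰).
r³/μ = 9.786×10¹¹ s², so T = 2π × 9.892×10⁵ = 6.216×10⁶ s.
Converting: 6.216×10⁶ s ÷ 3600 = 1727 h.

T ≈ 1730 h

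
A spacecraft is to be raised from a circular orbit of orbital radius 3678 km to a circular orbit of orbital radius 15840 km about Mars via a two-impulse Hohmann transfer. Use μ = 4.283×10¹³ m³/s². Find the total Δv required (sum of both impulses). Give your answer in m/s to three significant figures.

r₁ = 3678 km = 3.678×10⁶ m.
r₂ = 15840 km = 1.584×10⁷ m.
Transfer ellipse a_t = (r₁ + r₂)/2 = 9.759×10⁶ m.
At r₁: circular v_c1 = √(μ/r₁) = 3412 m/s; transfer-periapsis v_p = √[μ(2/r₁ − 1/a_t)] = 4348 m/s.
Δv₁ = v_p − v_c1 = 935.1 m/s.
At r₂: circular v_c2 = √(μ/r₂) = 1644 m/s; transfer-apoapsis v_a = √[μ(2/r₂ − 1/a_t)] = 1009 m/s.
Δv₂ = v_c2 − v_a = 634.9 m/s.
Total Δv = Δv₁ + Δv₂ = 1570 m/s.

Δv_total ≈ 1570 m/s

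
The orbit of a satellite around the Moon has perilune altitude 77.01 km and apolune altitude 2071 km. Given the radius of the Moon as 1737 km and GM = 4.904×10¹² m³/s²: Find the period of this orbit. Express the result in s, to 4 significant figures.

r_p = 1737 + 77.01 = 1814.0 km = 1.8140×10⁶ m.
r_a = 1737 + 2071 = 3808.0 km = 3.8080×10⁶ m.
Semi-major axis a = (r_p + r_a)/2 = (1814.0 + 3808.0)/2 = 2811.0 km = 2.811×10⁶ m.
By Kepler's third law T = 2π√(a³/μ) = 2π × 2.128×10³ = 1.337×10⁴ s.

T ≈ 13370 s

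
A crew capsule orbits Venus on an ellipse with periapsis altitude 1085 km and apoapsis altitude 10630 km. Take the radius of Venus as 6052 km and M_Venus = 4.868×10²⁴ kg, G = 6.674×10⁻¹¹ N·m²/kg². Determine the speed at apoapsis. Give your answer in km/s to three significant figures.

v ≈ 3.42 km/s

μ = GM = 6.674×10⁻¹¹ × 4.868×10²⁴ = 3.249×10¹⁴ m³/s².
r_p = 6052 + 1085 = 7137.0 km = 7.1370×10⁶ m.
r_a = 6052 + 10630 = 16682 km = 1.6682×10⁷ m.
Semi-major axis a = (r_p + r_a)/2 = 11910 km = 1.191×10⁷ m.
Vis-viva: v² = μ(2/r − 1/a) = 3.249×10¹⁴ × (1.199×10⁻⁷ − 8.397×10⁻⁸) = 1.167×10⁷ m²/s².
v = 3416 m/s = 3.416 km/s.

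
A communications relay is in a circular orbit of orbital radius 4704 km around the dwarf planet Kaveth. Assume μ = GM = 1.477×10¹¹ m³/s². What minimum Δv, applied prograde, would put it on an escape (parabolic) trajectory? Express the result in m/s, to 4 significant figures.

Δv ≈ 73.40 m/s

r = 4704 km = 4.704×10⁶ m.
Circular speed v_c = √(μ/r) = 177.2 m/s.
Escape speed v_esc = √(2μ/r) = √2 × v_c = 250.6 m/s.
Δv = v_esc − v_c = 73.40 m/s.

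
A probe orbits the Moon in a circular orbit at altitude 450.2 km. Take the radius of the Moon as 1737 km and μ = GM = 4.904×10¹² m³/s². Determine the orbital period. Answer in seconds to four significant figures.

T ≈ 9178 seconds

r = 1737 + 450.2 = 2187.2 km = 2.1872×10⁶ m.
Kepler's third law: T = 2π√(r³/μ) = 2π√((2.187×10⁶)³ / 4.904×10¹²).
r³/μ = 2.134×10⁶ s², so T = 2π × 1.461×10³ = 9.178×10³ s.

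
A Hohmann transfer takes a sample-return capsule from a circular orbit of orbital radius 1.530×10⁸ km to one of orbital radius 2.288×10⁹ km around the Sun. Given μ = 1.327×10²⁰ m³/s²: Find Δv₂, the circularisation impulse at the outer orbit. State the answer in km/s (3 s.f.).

r₁ = 1.530×10⁸ km = 1.530×10¹¹ m.
r₂ = 2.288×10⁹ km = 2.288×10¹² m.
Transfer ellipse a_t = (r₁ + r₂)/2 = 1.220×10¹² m.
At r₁: circular v_c1 = √(μ/r₁) = 29450 m/s; transfer-perihelion v_p = √[μ(2/r₁ − 1/a_t)] = 40320 m/s.
At r₂: circular v_c2 = √(μ/r₂) = 7616 m/s; transfer-aphelion v_a = √[μ(2/r₂ − 1/a_t)] = 2696 m/s.
Δv₂ = v_c2 − v_a = 4919 m/s.
= 4.919 km/s.

Δv ≈ 4.92 km/s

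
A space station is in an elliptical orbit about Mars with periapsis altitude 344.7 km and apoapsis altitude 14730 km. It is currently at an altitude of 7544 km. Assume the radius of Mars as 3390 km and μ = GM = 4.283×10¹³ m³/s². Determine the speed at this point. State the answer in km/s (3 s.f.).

r_p = 3390 + 344.7 = 3734.7 km = 3.7347×10⁶ m.
r_a = 3390 + 14730 = 18120 km = 1.8120×10⁷ m.
r = 3390 + 7544 = 10934 km = 1.093×10⁷ m.
Semi-major axis a = (r_p + r_a)/2 = 10927 km = 1.093×10⁷ m.
Vis-viva: v² = μ(2/r − 1/a) = 4.283×10¹³ × (1.829×10⁻⁷ − 9.151×10⁻⁸) = 3.915×10⁶ m²/s².
v = 1979 m/s = 1.979 km/s.

v ≈ 1.98 km/s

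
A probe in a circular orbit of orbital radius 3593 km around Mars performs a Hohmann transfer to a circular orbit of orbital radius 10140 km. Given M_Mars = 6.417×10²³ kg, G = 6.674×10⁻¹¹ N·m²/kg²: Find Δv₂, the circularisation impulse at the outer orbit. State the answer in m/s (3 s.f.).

Δv ≈ 569 m/s

μ = GM = 6.674×10⁻¹¹ × 6.417×10²³ = 4.283×10¹³ m³/s².
r₁ = 3593 km = 3.593×10⁶ m.
r₂ = 10140 km = 1.014×10⁷ m.
Transfer ellipse a_t = (r₁ + r₂)/2 = 6.866×10⁶ m.
At r₁: circular v_c1 = √(μ/r₁) = 3452 m/s; transfer-periapsis v_p = √[μ(2/r₁ − 1/a_t)] = 4195 m/s.
At r₂: circular v_c2 = √(μ/r₂) = 2055 m/s; transfer-apoapsis v_a = √[μ(2/r₂ − 1/a_t)] = 1487 m/s.
Δv₂ = v_c2 − v_a = 568.5 m/s.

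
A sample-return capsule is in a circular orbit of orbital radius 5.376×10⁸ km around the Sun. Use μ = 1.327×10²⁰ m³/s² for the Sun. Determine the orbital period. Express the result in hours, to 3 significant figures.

T ≈ 59700 hours

r = 5.376×10⁸ km = 5.376×10¹¹ m.
Kepler's third law: T = 2π√(r³/μ) = 2π√((5.376×10¹¹)³ / 1.327×10²⁰).
r³/μ = 1.171×10¹⁵ s², so T = 2π × 3.422×10⁷ = 2.150×10⁸ s.
Converting: 2.150×10⁸ s ÷ 3600 = 59720 hours.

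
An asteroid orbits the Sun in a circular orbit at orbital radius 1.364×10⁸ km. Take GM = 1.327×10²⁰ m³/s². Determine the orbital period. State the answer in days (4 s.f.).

T ≈ 318.0 days

r = 1.364×10⁸ km = 1.364×10¹¹ m.
Kepler's third law: T = 2π√(r³/μ) = 2π√((1.364×10¹¹)³ / 1.327×10²⁰).
r³/μ = 1.912×10¹³ s², so T = 2π × 4.373×10⁶ = 2.748×10⁷ s.
Converting: 2.748×10⁷ s ÷ 86400 = 318.0 days.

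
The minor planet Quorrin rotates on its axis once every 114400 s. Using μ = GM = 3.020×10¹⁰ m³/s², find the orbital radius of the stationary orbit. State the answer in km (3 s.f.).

A synchronous orbit has period T, so by Kepler's third law a = (μT²/4π²)^(1/3).
μT²/4π² = 3.020×10¹⁰ × (1.144×10⁵)² / 39.48 = 1.001×10¹⁹ m³.
a = 2.155×10⁶ m = 2155.3 km.

r_sync ≈ 2160 km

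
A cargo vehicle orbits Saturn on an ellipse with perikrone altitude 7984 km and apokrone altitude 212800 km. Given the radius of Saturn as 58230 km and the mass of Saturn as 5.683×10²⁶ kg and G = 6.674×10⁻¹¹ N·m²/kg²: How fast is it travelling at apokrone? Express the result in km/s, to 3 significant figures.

v ≈ 7.41 km/s

μ = GM = 6.674×10⁻¹¹ × 5.683×10²⁶ = 3.793×10¹⁶ m³/s².
r_p = 58230 + 7984 = 66214 km = 6.6214×10⁷ m.
r_a = 58230 + 212800 = 271030 km = 2.7103×10⁸ m.
Semi-major axis a = (r_p + r_a)/2 = 1.6862×10⁵ km = 1.686×10⁸ m.
Vis-viva: v² = μ(2/r − 1/a) = 3.793×10¹⁶ × (7.379×10⁻⁹ − 5.930×10⁻⁹) = 5.495×10⁷ m²/s².
v = 7413 m/s = 7.413 km/s.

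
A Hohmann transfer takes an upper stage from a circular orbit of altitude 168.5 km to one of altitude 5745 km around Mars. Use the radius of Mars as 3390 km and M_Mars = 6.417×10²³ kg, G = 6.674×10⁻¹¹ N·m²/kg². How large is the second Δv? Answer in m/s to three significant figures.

μ = GM = 6.674×10⁻¹¹ × 6.417×10²³ = 4.283×10¹³ m³/s².
r₁ = 3390 + 168.5 = 3558.5 km = 3.5585×10⁶ m.
r₂ = 3390 + 5745 = 9135.0 km = 9.1350×10⁶ m.
Transfer ellipse a_t = (r₁ + r₂)/2 = 6.347×10⁶ m.
At r₁: circular v_c1 = √(μ/r₁) = 3469 m/s; transfer-periapsis v_p = √[μ(2/r₁ − 1/a_t)] = 4162 m/s.
At r₂: circular v_c2 = √(μ/r₂) = 2165 m/s; transfer-apoapsis v_a = √[μ(2/r₂ − 1/a_t)] = 1621 m/s.
Δv₂ = v_c2 − v_a = 543.9 m/s.

Δv ≈ 544 m/s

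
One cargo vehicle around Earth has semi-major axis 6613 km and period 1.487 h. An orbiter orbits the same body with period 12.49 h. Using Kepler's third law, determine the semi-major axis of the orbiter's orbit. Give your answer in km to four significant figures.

a₂ ≈ 27330 km

Kepler's third law: a³ ∝ T², so a₂ = a₁ (T₂/T₁)^(2/3).
T₂/T₁ = 8.399, (T₂/T₁)^(2/3) = 4.132.
a₂ = 6613 × 4.132 = 27330 km.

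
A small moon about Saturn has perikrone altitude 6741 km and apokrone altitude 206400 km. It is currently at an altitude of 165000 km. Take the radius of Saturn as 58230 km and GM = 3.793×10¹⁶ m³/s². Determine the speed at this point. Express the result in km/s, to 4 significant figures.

v ≈ 10.47 km/s

r_p = 58230 + 6741 = 64971 km = 6.4971×10⁷ m.
r_a = 58230 + 206400 = 264630 km = 2.6463×10⁸ m.
r = 58230 + 165000 = 2.2323×10⁵ km = 2.232×10⁸ m.
Semi-major axis a = (r_p + r_a)/2 = 1.6480×10⁵ km = 1.648×10⁸ m.
Vis-viva: v² = μ(2/r − 1/a) = 3.793×10¹⁶ × (8.959×10⁻⁹ − 6.068×10⁻⁹) = 1.097×10⁸ m²/s².
v = 10470 m/s = 10.47 km/s.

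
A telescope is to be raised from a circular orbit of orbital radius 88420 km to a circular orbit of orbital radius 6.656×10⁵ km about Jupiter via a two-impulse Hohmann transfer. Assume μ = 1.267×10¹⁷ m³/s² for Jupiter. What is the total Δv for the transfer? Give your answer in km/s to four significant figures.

Δv_total ≈ 19.56 km/s

r₁ = 88420 km = 8.842×10⁷ m.
r₂ = 6.656×10⁵ km = 6.656×10⁸ m.
Transfer ellipse a_t = (r₁ + r₂)/2 = 3.770×10⁸ m.
At r₁: circular v_c1 = √(μ/r₁) = 37850 m/s; transfer-perijove v_p = √[μ(2/r₁ − 1/a_t)] = 50300 m/s.
Δv₁ = v_p − v_c1 = 12440 m/s.
At r₂: circular v_c2 = √(μ/r₂) = 13800 m/s; transfer-apojove v_a = √[μ(2/r₂ − 1/a_t)] = 6682 m/s.
Δv₂ = v_c2 − v_a = 7115 m/s.
Total Δv = Δv₁ + Δv₂ = 19560 m/s = 19.56 km/s.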